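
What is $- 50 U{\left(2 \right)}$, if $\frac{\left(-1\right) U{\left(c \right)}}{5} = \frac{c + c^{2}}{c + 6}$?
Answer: $\frac{375}{2} \approx 187.5$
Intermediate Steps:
$U{\left(c \right)} = - \frac{5 \left(c + c^{2}\right)}{6 + c}$ ($U{\left(c \right)} = - 5 \frac{c + c^{2}}{c + 6} = - 5 \frac{c + c^{2}}{6 + c} = - \frac{5 \left(c + c^{2}\right)}{6 + c}$)
$- 50 U{\left(2 \right)} = - 50 \left(\left(-5\right) 2 \frac{1}{6 + 2} \left(1 + 2\right)\right) = - 50 \left(\left(-5\right) 2 \cdot \frac{1}{8} \cdot 3\right) = \left(-50\right) \left(- \frac{15}{4}\right) = \frac{375}{2}$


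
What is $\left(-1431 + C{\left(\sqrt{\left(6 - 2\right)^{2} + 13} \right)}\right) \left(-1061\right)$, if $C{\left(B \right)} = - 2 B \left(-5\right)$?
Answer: $1518291 - 10610 \sqrt{29} \approx 1.4612 \cdot 10^{6}$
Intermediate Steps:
$C{\left(B \right)} = 10 B$
$\left(-1431 + C{\left(\sqrt{\left(6 - 2\right)^{2} + 13} \right)}\right) \left(-1061\right) = \left(-1431 + 10 \sqrt{\left(6 - 2\right)^{2} + 13}\right) \left(-1061\right) = \left(-1431 + 10 \sqrt{4^{2} + 13}\right) \left(-1061\right) = \left(-1431 + 10 \sqrt{16 + 13}\right) \left(-1061\right) = \left(-1431 + 10 \sqrt{29}\right) \left(-1061\right) = 1518291 - 10610 \sqrt{29}$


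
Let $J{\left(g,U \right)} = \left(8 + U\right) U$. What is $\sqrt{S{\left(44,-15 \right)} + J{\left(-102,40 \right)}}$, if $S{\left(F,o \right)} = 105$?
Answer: $45$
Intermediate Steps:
$J{\left(g,U \right)} = U \left(8 + U\right)$
$\sqrt{S{\left(44,-15 \right)} + J{\left(-102,40 \right)}} = \sqrt{105 + 40 \left(8 + 40\right)} = \sqrt{105 + 40 \cdot 48} = \sqrt{105 + 1920} = \sqrt{2025} = 45$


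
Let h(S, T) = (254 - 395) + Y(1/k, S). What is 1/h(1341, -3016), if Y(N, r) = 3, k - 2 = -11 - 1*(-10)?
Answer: -1/138 ≈ -0.0072464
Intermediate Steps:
k = 1 (k = 2 + (-11 - 1*(-10)) = 2 + (-11 + 10) = 2 - 1 = 1)
h(S, T) = -138 (h(S, T) = (254 - 395) + 3 = -141 + 3 = -138)
1/h(1341, -3016) = 1/(-138) = -1/138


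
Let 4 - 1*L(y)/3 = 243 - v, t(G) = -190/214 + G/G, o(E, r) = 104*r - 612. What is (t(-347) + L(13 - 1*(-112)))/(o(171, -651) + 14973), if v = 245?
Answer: -646/1902567 ≈ -0.00033954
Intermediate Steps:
o(E, r) = -612 + 104*r
t(G) = 12/107 (t(G) = -190*1/214 + 1 = -95/107 + 1 = 12/107)
L(y) = 18 (L(y) = 12 - 3*(243 - 1*245) = 12 - 3*(243 - 245) = 12 - 3*(-2) = 12 + 6 = 18)
(t(-347) + L(13 - 1*(-112)))/(o(171, -651) + 14973) = (12/107 + 18)/((-612 + 104*(-651)) + 14973) = 1938/(107*((-612 - 67704) + 14973)) = 1938/(107*(-68316 + 14973)) = (1938/107)/(-53343) = (1938/107)*(-1/53343) = -646/1902567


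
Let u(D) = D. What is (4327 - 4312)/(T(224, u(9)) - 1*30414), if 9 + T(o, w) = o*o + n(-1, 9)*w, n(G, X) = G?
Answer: 15/19744 ≈ 0.00075972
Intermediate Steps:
T(o, w) = -9 + o**2 - w (T(o, w) = -9 + (o*o - w) = -9 + (o**2 - w) = -9 + o**2 - w)
(4327 - 4312)/(T(224, u(9)) - 1*30414) = (4327 - 4312)/((-9 + 224**2 - 1*9) - 1*30414) = 15/((-9 + 50176 - 9) - 30414) = 15/(50158 - 30414) = 15/19744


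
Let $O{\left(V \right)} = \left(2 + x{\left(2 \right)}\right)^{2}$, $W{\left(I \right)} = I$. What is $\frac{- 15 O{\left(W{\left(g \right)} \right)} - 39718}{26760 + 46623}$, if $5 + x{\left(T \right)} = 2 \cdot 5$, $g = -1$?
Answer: $- \frac{40453}{73383} \approx -0.55126$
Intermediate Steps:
$x{\left(T \right)} = 5$ ($x{\left(T \right)} = -5 + 2 \cdot 5 = -5 + 10 = 5$)
$O{\left(V \right)} = 49$ ($O{\left(V \right)} = \left(2 + 5\right)^{2} = 7^{2} = 49$)
$\frac{- 15 O{\left(W{\left(g \right)} \right)} - 39718}{26760 + 46623} = \frac{\left(-15\right) 49 - 39718}{26760 + 46623} = \frac{-735 - 39718}{73383} = \left(-40453\right) \frac{1}{73383} = - \frac{40453}{73383}$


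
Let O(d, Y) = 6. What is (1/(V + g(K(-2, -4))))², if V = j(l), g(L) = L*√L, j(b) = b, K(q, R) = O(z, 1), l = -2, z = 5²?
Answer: 55/11236 + 3*√6/5618 ≈ 0.0062030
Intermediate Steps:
z = 25
K(q, R) = 6
g(L) = L^(3/2)
V = -2
(1/(V + g(K(-2, -4))))² = (1/(-2 + 6^(3/2)))² = (1/(-2 + 6*√6))² = (-2 + 6*√6)⁻²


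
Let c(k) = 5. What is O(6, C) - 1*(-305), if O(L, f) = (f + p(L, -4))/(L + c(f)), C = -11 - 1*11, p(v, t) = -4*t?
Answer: 3349/11 ≈ 304.45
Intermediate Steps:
C = -22 (C = -11 - 11 = -22)
O(L, f) = (16 + f)/(5 + L) (O(L, f) = (f - 4*(-4))/(L + 5) = (f + 16)/(5 + L) = (16 + f)/(5 + L))
O(6, C) - 1*(-305) = (16 - 22)/(5 + 6) - 1*(-305) = -6/11 + 305 = 3349/11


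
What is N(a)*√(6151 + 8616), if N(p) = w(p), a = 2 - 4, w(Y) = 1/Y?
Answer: -√14767/2 ≈ -60.760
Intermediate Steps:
a = -2
N(p) = 1/p
N(a)*√(6151 + 8616) = √(6151 + 8616)/(-2) = -√14767/2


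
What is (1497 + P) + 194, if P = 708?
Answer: 2399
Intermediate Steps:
(1497 + P) + 194 = (1497 + 708) + 194 = 2205 + 194 = 2399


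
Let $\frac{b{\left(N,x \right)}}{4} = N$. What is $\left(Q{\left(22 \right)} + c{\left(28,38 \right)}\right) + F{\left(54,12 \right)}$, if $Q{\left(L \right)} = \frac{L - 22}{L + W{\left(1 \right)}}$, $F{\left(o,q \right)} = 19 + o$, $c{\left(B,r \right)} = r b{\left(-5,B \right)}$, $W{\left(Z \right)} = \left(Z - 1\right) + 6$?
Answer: $-687$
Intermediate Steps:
$b{\left(N,x \right)} = 4 N$
$W{\left(Z \right)} = 5 + Z$ ($W{\left(Z \right)} = \left(-1 + Z\right) + 6 = 5 + Z$)
$c{\left(B,r \right)} = - 20 r$ ($c{\left(B,r \right)} = r 4 \left(-5\right) = r \left(-20\right) = - 20 r$)
$Q{\left(L \right)} = \frac{-22 + L}{6 + L}$ ($Q{\left(L \right)} = \frac{L - 22}{L + \left(5 + 1\right)} = \frac{-22 + L}{L + 6} = \frac{-22 + L}{6 + L}$)
$\left(Q{\left(22 \right)} + c{\left(28,38 \right)}\right) + F{\left(54,12 \right)} = \left(\frac{-22 + 22}{6 + 22} - 760\right) + \left(19 + 54\right) = \left(\frac{1}{28} \cdot 0 - 760\right) + 73 = \left(0 - 760\right) + 73 = -760 + 73 = -687$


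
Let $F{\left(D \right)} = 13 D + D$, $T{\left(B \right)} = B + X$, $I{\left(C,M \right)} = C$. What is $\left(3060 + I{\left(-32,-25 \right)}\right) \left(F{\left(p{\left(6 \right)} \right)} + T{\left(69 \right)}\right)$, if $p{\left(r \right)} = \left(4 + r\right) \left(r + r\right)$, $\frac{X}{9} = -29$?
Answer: $4505664$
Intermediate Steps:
$X = -261$ ($X = 9 \left(-29\right) = -261$)
$T{\left(B \right)} = -261 + B$ ($T{\left(B \right)} = B - 261 = -261 + B$)
$p{\left(r \right)} = 2 r \left(4 + r\right)$ ($p{\left(r \right)} = \left(4 + r\right) 2 r = 2 r \left(4 + r\right)$)
$F{\left(D \right)} = 14 D$
$\left(3060 + I{\left(-32,-25 \right)}\right) \left(F{\left(p{\left(6 \right)} \right)} + T{\left(69 \right)}\right) = \left(3060 - 32\right) \left(14 \cdot 2 \cdot 6 \left(4 + 6\right) + \left(-261 + 69\right)\right) = 3028 \left(14 \cdot 2 \cdot 6 \cdot 10 - 192\right) = 3028 \left(14 \cdot 120 - 192\right) = 3028 \left(1680 - 192\right) = 3028 \cdot 1488 = 4505664$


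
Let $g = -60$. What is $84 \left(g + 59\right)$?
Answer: $-84$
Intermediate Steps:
$84 \left(g + 59\right) = 84 \left(-60 + 59\right) = 84 \left(-1\right) = -84$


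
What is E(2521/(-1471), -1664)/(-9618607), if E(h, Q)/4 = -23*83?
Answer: 7636/9618607 ≈ 0.00079388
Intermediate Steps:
E(h, Q) = -7636 (E(h, Q) = 4*(-23*83) = 4*(-1909) = -7636)
E(2521/(-1471), -1664)/(-9618607) = -7636/(-9618607) = -7636*(-1/9618607) = 7636/9618607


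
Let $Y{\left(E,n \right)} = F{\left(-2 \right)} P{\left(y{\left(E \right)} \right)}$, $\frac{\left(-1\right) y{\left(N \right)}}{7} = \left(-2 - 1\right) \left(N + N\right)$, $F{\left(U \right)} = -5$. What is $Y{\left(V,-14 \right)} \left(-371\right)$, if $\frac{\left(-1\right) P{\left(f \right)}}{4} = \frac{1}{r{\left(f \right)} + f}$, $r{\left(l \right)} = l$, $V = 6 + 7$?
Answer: $- \frac{265}{39} \approx -6.7949$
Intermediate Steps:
$V = 13$
$y{\left(N \right)} = 42 N$ ($y{\left(N \right)} = - 7 \left(-2 - 1\right) \left(N + N\right) = - 7 \left(- 3 \cdot 2 N\right) = - 7 \left(- 6 N\right) = 42 N$)
$P{\left(f \right)} = - \frac{2}{f}$ ($P{\left(f \right)} = - \frac{4}{f + f} = - \frac{4}{2 f} = - 4 \frac{1}{2 f} = - \frac{2}{f}$)
$Y{\left(E,n \right)} = \frac{5}{21 E}$ ($Y{\left(E,n \right)} = - 5 \left(- \frac{2}{42 E}\right) = - 5 \left(- 2 \frac{1}{42 E}\right) = - 5 \left(- \frac{1}{21 E}\right) = \frac{5}{21 E}$)
$Y{\left(V,-14 \right)} \left(-371\right) = \frac{5}{21 \cdot 13} \left(-371\right) = \frac{5}{21} \cdot \frac{1}{13} \left(-371\right) = \frac{5}{273} \left(-371\right) = - \frac{265}{39}$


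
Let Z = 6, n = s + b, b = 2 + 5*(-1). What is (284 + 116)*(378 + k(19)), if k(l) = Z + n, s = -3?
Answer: 151200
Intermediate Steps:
b = -3 (b = 2 - 5 = -3)
n = -6 (n = -3 - 3 = -6)
k(l) = 0 (k(l) = 6 - 6 = 0)
(284 + 116)*(378 + k(19)) = (284 + 116)*(378 + 0) = 400*378 = 151200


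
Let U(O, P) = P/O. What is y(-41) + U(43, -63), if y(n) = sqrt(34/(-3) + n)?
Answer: -63/43 + I*sqrt(471)/3 ≈ -1.4651 + 7.2342*I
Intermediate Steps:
y(n) = sqrt(-34/3 + n) (y(n) = sqrt(34*(-1/3) + n) = sqrt(-34/3 + n))
y(-41) + U(43, -63) = sqrt(-102 + 9*(-41))/3 - 63/43 = sqrt(-102 - 369)/3 - 63*1/43 = sqrt(-471)/3 - 63/43 = (I*sqrt(471))/3 - 63/43 = I*sqrt(471)/3 - 63/43 = -63/43 + I*sqrt(471)/3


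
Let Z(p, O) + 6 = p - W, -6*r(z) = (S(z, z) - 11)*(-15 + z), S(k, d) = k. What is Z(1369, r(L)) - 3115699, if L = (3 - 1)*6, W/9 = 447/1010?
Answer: -3145483383/1010 ≈ -3.1143e+6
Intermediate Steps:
W = 4023/1010 (W = 9*(447/1010) = 4023/1010 ≈ 3.9832)
L = 12 (L = 2*6 = 12)
r(z) = -(-15 + z)*(-11 + z)/6 (r(z) = -(z - 11)*(-15 + z)/6 = -(-11 + z)*(-15 + z)/6 = -(-15 + z)*(-11 + z)/6)
Z(p, O) = -10083/1010 + p (Z(p, O) = -6 + (p - 1*4023/1010) = -6 + (p - 4023/1010) = -6 + (-4023/1010 + p) = -10083/1010 + p)
Z(1369, r(L)) - 3115699 = (-10083/1010 + 1369) - 3115699 = 1372607/1010 - 3115699 = -3145483383/1010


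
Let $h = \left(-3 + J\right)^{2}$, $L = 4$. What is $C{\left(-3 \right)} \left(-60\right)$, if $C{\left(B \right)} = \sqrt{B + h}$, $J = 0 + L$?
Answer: $- 60 i \sqrt{2} \approx - 84.853 i$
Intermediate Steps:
$J = 4$ ($J = 0 + 4 = 4$)
$h = 1$ ($h = \left(-3 + 4\right)^{2} = 1^{2} = 1$)
$C{\left(B \right)} = \sqrt{1 + B}$ ($C{\left(B \right)} = \sqrt{B + 1} = \sqrt{1 + B}$)
$C{\left(-3 \right)} \left(-60\right) = \sqrt{1 - 3} \left(-60\right) = \sqrt{-2} \left(-60\right) = i \sqrt{2} \left(-60\right) = - 60 i \sqrt{2}$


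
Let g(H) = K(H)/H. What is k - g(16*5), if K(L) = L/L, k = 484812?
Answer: 38784959/80 ≈ 4.8481e+5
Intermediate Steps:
K(L) = 1
g(H) = 1/H
k - g(16*5) = 484812 - 1/(16*5) = 484812 - 1/80 = 38784959/80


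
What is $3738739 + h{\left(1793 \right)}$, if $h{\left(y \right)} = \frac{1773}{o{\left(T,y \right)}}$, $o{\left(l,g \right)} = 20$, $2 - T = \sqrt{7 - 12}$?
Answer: $\frac{74776553}{20} \approx 3.7388 \cdot 10^{6}$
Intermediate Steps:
$T = 2 - i \sqrt{5}$ ($T = 2 - \sqrt{7 - 12} = 2 - \sqrt{-5} = 2 - i \sqrt{5} \approx 2.0 - 2.2361 i$)
$h{\left(y \right)} = \frac{1773}{20}$
$3738739 + h{\left(1793 \right)} = 3738739 + \frac{1773}{20} = \frac{74776553}{20}$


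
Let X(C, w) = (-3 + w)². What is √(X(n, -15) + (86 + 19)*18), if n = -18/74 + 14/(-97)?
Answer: 3*√246 ≈ 47.053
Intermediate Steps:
n = -1391/3589 (n = -18*1/74 + 14*(-1/97) = -9/37 - 14/97 = -1391/3589 ≈ -0.38757)
√(X(n, -15) + (86 + 19)*18) = √((-3 - 15)² + (86 + 19)*18) = √((-18)² + 105*18) = √(324 + 1890) = √2214 = 3*√246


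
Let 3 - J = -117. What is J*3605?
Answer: 432600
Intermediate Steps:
J = 120 (J = 3 - 1*(-117) = 3 + 117 = 120)
J*3605 = 120*3605 = 432600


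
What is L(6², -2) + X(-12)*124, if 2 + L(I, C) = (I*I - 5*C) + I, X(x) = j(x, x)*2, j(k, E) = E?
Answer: -1636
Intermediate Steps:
X(x) = 2*x (X(x) = x*2 = 2*x)
L(I, C) = -2 + I + I² - 5*C (L(I, C) = -2 + ((I*I - 5*C) + I) = -2 + ((I² - 5*C) + I) = -2 + (I + I² - 5*C) = -2 + I + I² - 5*C)
L(6², -2) + X(-12)*124 = (-2 + 6² + (6²)² - 5*(-2)) + (2*(-12))*124 = (-2 + 36 + 36² + 10) - 24*124 = (-2 + 36 + 1296 + 10) - 2976 = 1340 - 2976 = -1636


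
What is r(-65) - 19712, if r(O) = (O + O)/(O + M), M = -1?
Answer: -650431/33 ≈ -19710.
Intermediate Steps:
r(O) = 2*O/(-1 + O) (r(O) = (O + O)/(O - 1) = (2*O)/(-1 + O) = 2*O/(-1 + O))
r(-65) - 19712 = 2*(-65)/(-1 - 65) - 19712 = 2*(-65)/(-66) - 19712 = 2*(-65)*(-1/66) - 19712 = 65/33 - 19712 = -650431/33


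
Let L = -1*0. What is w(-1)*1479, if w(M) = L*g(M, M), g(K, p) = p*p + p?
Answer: 0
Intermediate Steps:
g(K, p) = p + p**2 (g(K, p) = p**2 + p = p + p**2)
L = 0
w(M) = 0 (w(M) = 0*(M*(1 + M)) = 0)
w(-1)*1479 = 0*1479 = 0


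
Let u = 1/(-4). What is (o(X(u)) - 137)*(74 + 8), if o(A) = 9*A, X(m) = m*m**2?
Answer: -359857/32 ≈ -11246.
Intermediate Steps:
u = -1/4 ≈ -0.25000
X(m) = m**3
(o(X(u)) - 137)*(74 + 8) = (9*(-1/4)**3 - 137)*(74 + 8) = (9*(-1/64) - 137)*82 = (-9/64 - 137)*82 = -8777/64*82 = -359857/32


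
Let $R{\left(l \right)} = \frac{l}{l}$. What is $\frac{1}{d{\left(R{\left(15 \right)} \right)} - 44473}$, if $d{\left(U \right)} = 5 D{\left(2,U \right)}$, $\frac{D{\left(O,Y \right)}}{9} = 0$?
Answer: $- \frac{1}{44473} \approx -2.2486 \cdot 10^{-5}$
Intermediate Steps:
$R{\left(l \right)} = 1$
$D{\left(O,Y \right)} = 0$ ($D{\left(O,Y \right)} = 9 \cdot 0 = 0$)
$d{\left(U \right)} = 0$ ($d{\left(U \right)} = 5 \cdot 0 = 0$)
$\frac{1}{d{\left(R{\left(15 \right)} \right)} - 44473} = \frac{1}{0 - 44473} = \frac{1}{-44473} = - \frac{1}{44473}$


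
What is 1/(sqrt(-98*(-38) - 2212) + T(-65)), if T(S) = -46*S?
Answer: 1495/4469294 - 3*sqrt(42)/4469294 ≈ 0.00033015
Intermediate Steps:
1/(sqrt(-98*(-38) - 2212) + T(-65)) = 1/(sqrt(-98*(-38) - 2212) - 46*(-65)) = 1/(sqrt(3724 - 2212) + 2990) = 1/(sqrt(1512) + 2990) = 1/(6*sqrt(42) + 2990) = 1/(2990 + 6*sqrt(42))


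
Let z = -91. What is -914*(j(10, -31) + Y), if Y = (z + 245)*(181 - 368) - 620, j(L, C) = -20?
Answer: 26906332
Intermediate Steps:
Y = -29418 (Y = (-91 + 245)*(181 - 368) - 620 = 154*(-187) - 620 = -28798 - 620 = -29418)
-914*(j(10, -31) + Y) = -914*(-20 - 29418) = -914*(-29438) = 26906332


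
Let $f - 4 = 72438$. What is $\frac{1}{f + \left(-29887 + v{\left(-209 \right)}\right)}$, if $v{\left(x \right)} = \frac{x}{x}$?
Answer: $\frac{1}{42556} \approx 2.3498 \cdot 10^{-5}$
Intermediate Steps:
$v{\left(x \right)} = 1$
$f = 72442$ ($f = 4 + 72438 = 72442$)
$\frac{1}{f + \left(-29887 + v{\left(-209 \right)}\right)} = \frac{1}{72442 + \left(-29887 + 1\right)} = \frac{1}{72442 - 29886} = \frac{1}{42556}$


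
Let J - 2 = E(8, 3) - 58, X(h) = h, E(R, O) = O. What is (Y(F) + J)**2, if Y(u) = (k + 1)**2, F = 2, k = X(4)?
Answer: 784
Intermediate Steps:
k = 4
J = -53 (J = 2 + (3 - 58) = 2 - 55 = -53)
Y(u) = 25 (Y(u) = (4 + 1)**2 = 5**2 = 25)
(Y(F) + J)**2 = (25 - 53)**2 = (-28)**2 = 784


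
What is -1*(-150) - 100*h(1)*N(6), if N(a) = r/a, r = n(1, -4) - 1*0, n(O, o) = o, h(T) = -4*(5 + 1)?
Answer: -1450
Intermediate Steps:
h(T) = -24 (h(T) = -4*6 = -24)
r = -4 (r = -4 - 1*0 = -4 + 0 = -4)
N(a) = -4/a
-1*(-150) - 100*h(1)*N(6) = -1*(-150) - (-2400)*(-4/6) = 150 - (-2400)*(-4*⅙) = 150 - (-2400)*(-2)/3 = 150 - 100*16 = 150 - 1600 = -1450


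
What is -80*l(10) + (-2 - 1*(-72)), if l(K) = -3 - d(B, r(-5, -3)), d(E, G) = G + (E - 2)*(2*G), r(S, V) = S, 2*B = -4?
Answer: 3110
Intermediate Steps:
B = -2 (B = (½)*(-4) = -2)
d(E, G) = G + 2*G*(-2 + E) (d(E, G) = G + (-2 + E)*(2*G) = G + 2*G*(-2 + E))
l(K) = -38 (l(K) = -3 - (-5)*(-3 + 2*(-2)) = -3 - (-5)*(-3 - 4) = -3 - (-5)*(-7) = -3 - 1*35 = -3 - 35 = -38)
-80*l(10) + (-2 - 1*(-72)) = -80*(-38) + (-2 - 1*(-72)) = 3040 + (-2 + 72) = 3040 + 70 = 3110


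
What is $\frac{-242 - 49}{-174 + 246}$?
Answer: $- \frac{97}{24} \approx -4.0417$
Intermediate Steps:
$\frac{-242 - 49}{-174 + 246} = - \frac{291}{72} = \left(-291\right) \frac{1}{72} = - \frac{97}{24}$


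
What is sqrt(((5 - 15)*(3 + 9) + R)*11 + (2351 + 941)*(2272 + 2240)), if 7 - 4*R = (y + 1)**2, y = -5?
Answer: sqrt(59408637)/2 ≈ 3853.9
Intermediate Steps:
R = -9/4 (R = 7/4 - (-5 + 1)**2/4 = 7/4 - 1/4*(-4)**2 = 7/4 - 1/4*16 = 7/4 - 4 = -9/4 ≈ -2.2500)
sqrt(((5 - 15)*(3 + 9) + R)*11 + (2351 + 941)*(2272 + 2240)) = sqrt(((5 - 15)*(3 + 9) - 9/4)*11 + (2351 + 941)*(2272 + 2240)) = sqrt((-10*12 - 9/4)*11 + 3292*4512) = sqrt((-120 - 9/4)*11 + 14853504) = sqrt(-489/4*11 + 14853504) = sqrt(-5379/4 + 14853504) = sqrt(59408637/4) = sqrt(59408637)/2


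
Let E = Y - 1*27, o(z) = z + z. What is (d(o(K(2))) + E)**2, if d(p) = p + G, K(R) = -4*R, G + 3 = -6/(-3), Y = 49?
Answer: 25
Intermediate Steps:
G = -1 (G = -3 - 6/(-3) = -3 - 6*(-1/3) = -3 + 2 = -1)
o(z) = 2*z
d(p) = -1 + p (d(p) = p - 1 = -1 + p)
E = 22 (E = 49 - 1*27 = 49 - 27 = 22)
(d(o(K(2))) + E)**2 = ((-1 + 2*(-4*2)) + 22)**2 = ((-1 + 2*(-8)) + 22)**2 = ((-1 - 16) + 22)**2 = (-17 + 22)**2 = 5**2 = 25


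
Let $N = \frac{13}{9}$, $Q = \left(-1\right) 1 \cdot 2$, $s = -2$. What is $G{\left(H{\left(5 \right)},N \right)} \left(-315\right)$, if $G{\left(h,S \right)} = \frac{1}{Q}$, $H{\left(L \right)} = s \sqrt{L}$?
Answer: $\frac{315}{2} \approx 157.5$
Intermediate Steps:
$Q = -2$ ($Q = \left(-1\right) 2 = -2$)
$N = \frac{13}{9}$ ($N = 13 \cdot \frac{1}{9} = \frac{13}{9} \approx 1.4444$)
$H{\left(L \right)} = - 2 \sqrt{L}$
$G{\left(h,S \right)} = - \frac{1}{2}$ ($G{\left(h,S \right)} = \frac{1}{-2} = - \frac{1}{2}$)
$G{\left(H{\left(5 \right)},N \right)} \left(-315\right) = \left(- \frac{1}{2}\right) \left(-315\right) = \frac{315}{2}$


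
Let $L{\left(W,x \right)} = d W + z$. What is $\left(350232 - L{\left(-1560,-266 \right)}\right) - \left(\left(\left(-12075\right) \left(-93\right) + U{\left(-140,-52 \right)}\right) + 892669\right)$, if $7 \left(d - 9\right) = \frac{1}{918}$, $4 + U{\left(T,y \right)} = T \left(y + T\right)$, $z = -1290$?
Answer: $- \frac{1796021758}{1071} \approx -1.677 \cdot 10^{6}$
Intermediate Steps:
$U{\left(T,y \right)} = -4 + T \left(T + y\right)$ ($U{\left(T,y \right)} = -4 + T \left(y + T\right) = -4 + T \left(T + y\right)$)
$d = \frac{57835}{6426}$ ($d = 9 + \frac{1}{7 \cdot 918} = 9 + \frac{1}{7} \cdot \frac{1}{918} = 9 + \frac{1}{6426} = \frac{57835}{6426} \approx 9.0002$)
$L{\left(W,x \right)} = -1290 + \frac{57835 W}{6426}$ ($L{\left(W,x \right)} = \frac{57835 W}{6426} - 1290 = -1290 + \frac{57835 W}{6426}$)
$\left(350232 - L{\left(-1560,-266 \right)}\right) - \left(\left(\left(-12075\right) \left(-93\right) + U{\left(-140,-52 \right)}\right) + 892669\right) = \left(350232 - \left(-1290 + \frac{57835}{6426} \left(-1560\right)\right)\right) - \left(\left(\left(-12075\right) \left(-93\right) - \left(-7276 - 19600\right)\right) + 892669\right) = \left(350232 - \left(-1290 - \frac{15037100}{1071}\right)\right) - \left(\left(1122975 + \left(-4 + 19600 + 7280\right)\right) + 892669\right) = \left(350232 - - \frac{16418690}{1071}\right) - \left(\left(1122975 + 26876\right) + 892669\right) = \left(350232 + \frac{16418690}{1071}\right) - \left(1149851 + 892669\right) = \frac{391517162}{1071} - 2042520 = - \frac{1796021758}{1071}$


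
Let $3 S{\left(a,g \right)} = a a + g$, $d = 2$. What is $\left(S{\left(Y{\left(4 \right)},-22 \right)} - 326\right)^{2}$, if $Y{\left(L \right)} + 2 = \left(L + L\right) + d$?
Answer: $97344$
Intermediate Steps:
$Y{\left(L \right)} = 2 L$ ($Y{\left(L \right)} = -2 + \left(\left(L + L\right) + 2\right) = -2 + \left(2 L + 2\right) = -2 + \left(2 + 2 L\right) = 2 L$)
$S{\left(a,g \right)} = \frac{g}{3} + \frac{a^{2}}{3}$ ($S{\left(a,g \right)} = \frac{a a + g}{3} = \frac{a^{2} + g}{3} = \frac{g + a^{2}}{3} = \frac{g}{3} + \frac{a^{2}}{3}$)
$\left(S{\left(Y{\left(4 \right)},-22 \right)} - 326\right)^{2} = \left(\left(\frac{1}{3} \left(-22\right) + \frac{\left(2 \cdot 4\right)^{2}}{3}\right) - 326\right)^{2} = \left(\left(- \frac{22}{3} + \frac{8^{2}}{3}\right) - 326\right)^{2} = \left(\left(- \frac{22}{3} + \frac{1}{3} \cdot 64\right) - 326\right)^{2} = \left(\left(- \frac{22}{3} + \frac{64}{3}\right) - 326\right)^{2} = \left(14 - 326\right)^{2} = \left(-312\right)^{2} = 97344$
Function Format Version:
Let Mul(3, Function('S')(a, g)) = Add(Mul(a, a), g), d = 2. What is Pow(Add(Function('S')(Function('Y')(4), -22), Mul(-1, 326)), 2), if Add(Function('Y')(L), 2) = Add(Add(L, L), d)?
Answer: 97344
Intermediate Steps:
Function('Y')(L) = Mul(2, L) (Function('Y')(L) = Add(-2, Add(Add(L, L), 2)) = Add(-2, Add(Mul(2, L), 2)) = Add(-2, Add(2, Mul(2, L))) = Mul(2, L))
Function('S')(a, g) = Add(Mul(Rational(1, 3), g), Mul(Rational(1, 3), Pow(a, 2))) (Function('S')(a, g) = Mul(Rational(1, 3), Add(Mul(a, a), g)) = Mul(Rational(1, 3), Add(Pow(a, 2), g)) = Mul(Rational(1, 3), Add(g, Pow(a, 2))) = Add(Mul(Rational(1, 3), g), Mul(Rational(1, 3), Pow(a, 2))))
Pow(Add(Function('S')(Function('Y')(4), -22), Mul(-1, 326)), 2) = Pow(Add(Add(Mul(Rational(1, 3), -22), Mul(Rational(1, 3), Pow(Mul(2, 4), 2))), Mul(-1, 326)), 2) = Pow(Add(Add(Rational(-22, 3), Mul(Rational(1, 3), Pow(8, 2))), -326), 2) = Pow(Add(Add(Rational(-22, 3), Mul(Rational(1, 3), 64)), -326), 2) = Pow(Add(Add(Rational(-22, 3), Rational(64, 3)), -326), 2) = Pow(Add(14, -326), 2) = Pow(-312, 2) = 97344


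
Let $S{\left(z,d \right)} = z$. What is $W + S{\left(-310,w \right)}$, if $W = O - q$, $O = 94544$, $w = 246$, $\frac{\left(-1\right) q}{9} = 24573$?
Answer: $315391$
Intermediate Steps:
$q = -221157$ ($q = \left(-9\right) 24573 = -221157$)
$W = 315701$ ($W = 94544 - -221157 = 94544 + 221157 = 315701$)
$W + S{\left(-310,w \right)} = 315701 - 310 = 315391$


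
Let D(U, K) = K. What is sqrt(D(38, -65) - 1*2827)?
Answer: 2*I*sqrt(723) ≈ 53.777*I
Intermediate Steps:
sqrt(D(38, -65) - 1*2827) = sqrt(-65 - 1*2827) = sqrt(-65 - 2827) = sqrt(-2892) = 2*I*sqrt(723)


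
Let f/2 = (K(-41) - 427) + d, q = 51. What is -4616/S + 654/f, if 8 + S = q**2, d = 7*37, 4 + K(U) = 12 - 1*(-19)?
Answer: -499589/121871 ≈ -4.0993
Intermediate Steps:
K(U) = 27 (K(U) = -4 + (12 - 1*(-19)) = -4 + (12 + 19) = -4 + 31 = 27)
d = 259
S = 2593 (S = -8 + 51**2 = -8 + 2601 = 2593)
f = -282 (f = 2*((27 - 427) + 259) = 2*(-400 + 259) = 2*(-141) = -282)
-4616/S + 654/f = -4616/2593 + 654/(-282) = -4616*1/2593 + 654*(-1/282) = -4616/2593 - 109/47 = -499589/121871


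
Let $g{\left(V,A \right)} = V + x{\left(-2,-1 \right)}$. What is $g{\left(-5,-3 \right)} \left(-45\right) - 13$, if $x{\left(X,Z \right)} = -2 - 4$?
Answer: $482$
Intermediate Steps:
$x{\left(X,Z \right)} = -6$ ($x{\left(X,Z \right)} = -2 - 4 = -6$)
$g{\left(V,A \right)} = -6 + V$ ($g{\left(V,A \right)} = V - 6 = -6 + V$)
$g{\left(-5,-3 \right)} \left(-45\right) - 13 = \left(-6 - 5\right) \left(-45\right) - 13 = \left(-11\right) \left(-45\right) - 13 = 495 - 13 = 482$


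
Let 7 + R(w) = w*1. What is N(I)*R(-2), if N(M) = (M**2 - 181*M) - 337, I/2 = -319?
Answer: -4699665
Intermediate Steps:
I = -638 (I = 2*(-319) = -638)
R(w) = -7 + w (R(w) = -7 + w*1 = -7 + w)
N(M) = -337 + M**2 - 181*M
N(I)*R(-2) = (-337 + (-638)**2 - 181*(-638))*(-7 - 2) = (-337 + 407044 + 115478)*(-9) = 522185*(-9) = -4699665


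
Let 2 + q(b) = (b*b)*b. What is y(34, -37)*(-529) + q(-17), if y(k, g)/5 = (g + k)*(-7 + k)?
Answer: 209330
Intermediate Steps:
q(b) = -2 + b³ (q(b) = -2 + (b*b)*b = -2 + b²*b = -2 + b³)
y(k, g) = 5*(-7 + k)*(g + k) (y(k, g) = 5*((g + k)*(-7 + k)) = 5*((-7 + k)*(g + k)) = 5*(-7 + k)*(g + k))
y(34, -37)*(-529) + q(-17) = (-35*(-37) - 35*34 + 5*34² + 5*(-37)*34)*(-529) + (-2 + (-17)³) = (1295 - 1190 + 5*1156 - 6290)*(-529) + (-2 - 4913) = (1295 - 1190 + 5780 - 6290)*(-529) - 4915 = -405*(-529) - 4915 = 214245 - 4915 = 209330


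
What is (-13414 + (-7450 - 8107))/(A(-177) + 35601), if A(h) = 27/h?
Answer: -569763/700150 ≈ -0.81377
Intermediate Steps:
(-13414 + (-7450 - 8107))/(A(-177) + 35601) = (-13414 + (-7450 - 8107))/(27/(-177) + 35601) = (-13414 - 15557)/(27*(-1/177) + 35601) = -28971/(-9/59 + 35601) = -28971/2100450/59 = -28971*59/2100450 = -569763/700150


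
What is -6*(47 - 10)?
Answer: -222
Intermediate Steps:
-6*(47 - 10) = -6*37 = -222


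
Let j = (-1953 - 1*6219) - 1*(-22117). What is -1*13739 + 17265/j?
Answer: -38314618/2789 ≈ -13738.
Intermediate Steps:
j = 13945 (j = (-1953 - 6219) + 22117 = -8172 + 22117 = 13945)
-1*13739 + 17265/j = -1*13739 + 17265/13945 = -13739 + 17265*(1/13945) = -13739 + 3453/2789 = -38314618/2789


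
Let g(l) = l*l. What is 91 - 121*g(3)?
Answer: -998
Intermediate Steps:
g(l) = l²
91 - 121*g(3) = 91 - 121*3² = 91 - 121*9 = 91 - 1089 = -998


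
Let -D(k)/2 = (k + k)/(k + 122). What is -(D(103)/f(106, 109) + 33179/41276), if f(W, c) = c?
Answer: -796709263/1012293900 ≈ -0.78703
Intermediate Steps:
D(k) = -4*k/(122 + k) (D(k) = -2*(k + k)/(k + 122) = -2*2*k/(122 + k) = -4*k/(122 + k))
-(D(103)/f(106, 109) + 33179/41276) = -(-4*103/(122 + 103)/109 + 33179/41276) = -(-4*103/225*(1/109) + 33179*(1/41276)) = -(-4*103*1/225*(1/109) + 33179/41276) = -(-412/225*1/109 + 33179/41276) = -(-412/24525 + 33179/41276) = -1*796709263/1012293900 = -796709263/1012293900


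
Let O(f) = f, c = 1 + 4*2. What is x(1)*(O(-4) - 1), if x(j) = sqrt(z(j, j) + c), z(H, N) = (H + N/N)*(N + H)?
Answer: -5*sqrt(13) ≈ -18.028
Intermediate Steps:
z(H, N) = (1 + H)*(H + N) (z(H, N) = (H + 1)*(H + N) = (1 + H)*(H + N))
c = 9 (c = 1 + 8 = 9)
x(j) = sqrt(9 + 2*j + 2*j**2) (x(j) = sqrt((j + j + j**2 + j*j) + 9) = sqrt((j + j + j**2 + j**2) + 9) = sqrt((2*j + 2*j**2) + 9) = sqrt(9 + 2*j + 2*j**2))
x(1)*(O(-4) - 1) = sqrt(9 + 2*1 + 2*1**2)*(-4 - 1) = sqrt(9 + 2 + 2*1)*(-5) = sqrt(9 + 2 + 2)*(-5) = sqrt(13)*(-5) = -5*sqrt(13)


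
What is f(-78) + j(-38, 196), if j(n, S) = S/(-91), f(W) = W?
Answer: -1042/13 ≈ -80.154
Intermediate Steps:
j(n, S) = -S/91 (j(n, S) = S*(-1/91) = -S/91)
f(-78) + j(-38, 196) = -78 - 1/91*196 = -78 - 28/13 = -1042/13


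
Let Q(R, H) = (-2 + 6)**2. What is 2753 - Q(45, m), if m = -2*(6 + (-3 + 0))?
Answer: 2737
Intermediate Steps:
m = -6 (m = -2*(6 - 3) = -2*3 = -6)
Q(R, H) = 16 (Q(R, H) = 4**2 = 16)
2753 - Q(45, m) = 2753 - 1*16 = 2753 - 16 = 2737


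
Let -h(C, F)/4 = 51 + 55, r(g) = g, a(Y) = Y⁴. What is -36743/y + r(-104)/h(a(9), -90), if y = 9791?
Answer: -1820096/518923 ≈ -3.5075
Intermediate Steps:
h(C, F) = -424 (h(C, F) = -4*(51 + 55) = -4*106 = -424)
-36743/y + r(-104)/h(a(9), -90) = -36743/9791 - 104/(-424) = -36743*1/9791 - 104*(-1/424) = -36743/9791 + 13/53 = -1820096/518923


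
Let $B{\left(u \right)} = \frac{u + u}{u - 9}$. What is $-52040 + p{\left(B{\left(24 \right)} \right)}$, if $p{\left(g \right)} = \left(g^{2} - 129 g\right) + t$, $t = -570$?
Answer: $- \frac{1325314}{25} \approx -53013.0$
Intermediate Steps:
$B{\left(u \right)} = \frac{2 u}{-9 + u}$
$p{\left(g \right)} = -570 + g^{2} - 129 g$ ($p{\left(g \right)} = \left(g^{2} - 129 g\right) - 570 = -570 + g^{2} - 129 g$)
$-52040 + p{\left(B{\left(24 \right)} \right)} = -52040 - \left(570 - \frac{2304}{\left(-9 + 24\right)^{2}} + 129 \cdot 2 \cdot 24 \frac{1}{-9 + 24}\right) = -52040 - \left(570 - \frac{256}{25} + 129 \cdot 2 \cdot 24 \cdot \frac{1}{15}\right) = -52040 - \left(\frac{4914}{5} - \frac{256}{25}\right) = -52040 - \frac{24314}{25} = - \frac{1325314}{25}$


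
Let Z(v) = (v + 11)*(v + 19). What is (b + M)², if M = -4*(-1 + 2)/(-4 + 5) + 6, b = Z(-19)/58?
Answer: 4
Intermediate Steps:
Z(v) = (11 + v)*(19 + v)
b = 0 (b = (209 + (-19)² + 30*(-19))/58 = (209 + 361 - 570)*(1/58) = 0*(1/58) = 0)
M = 2 (M = -4/1 + 6 = -4 + 6 = 2)
(b + M)² = (0 + 2)² = 2² = 4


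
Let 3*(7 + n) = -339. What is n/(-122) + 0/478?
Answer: 60/61 ≈ 0.98361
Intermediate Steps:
n = -120 (n = -7 + (⅓)*(-339) = -7 - 113 = -120)
n/(-122) + 0/478 = -120/(-122) + 0/478 = -120*(-1/122) + 0*(1/478) = 60/61 + 0 = 60/61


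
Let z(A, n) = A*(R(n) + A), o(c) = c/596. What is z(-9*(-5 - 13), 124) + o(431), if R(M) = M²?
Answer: 1500225407/596 ≈ 2.5172e+6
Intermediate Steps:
o(c) = c/596 (o(c) = c*(1/596) = c/596)
z(A, n) = A*(A + n²) (z(A, n) = A*(n² + A) = A*(A + n²))
z(-9*(-5 - 13), 124) + o(431) = (-9*(-5 - 13))*(-9*(-5 - 13) + 124²) + (1/596)*431 = (-9*(-18))*(-9*(-18) + 15376) + 431/596 = 162*(162 + 15376) + 431/596 = 162*15538 + 431/596 = 2517156 + 431/596 = 1500225407/596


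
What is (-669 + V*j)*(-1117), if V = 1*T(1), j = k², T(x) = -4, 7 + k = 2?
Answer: 858973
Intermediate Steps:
k = -5 (k = -7 + 2 = -5)
j = 25 (j = (-5)² = 25)
V = -4 (V = 1*(-4) = -4)
(-669 + V*j)*(-1117) = (-669 - 4*25)*(-1117) = (-669 - 100)*(-1117) = -769*(-1117) = 858973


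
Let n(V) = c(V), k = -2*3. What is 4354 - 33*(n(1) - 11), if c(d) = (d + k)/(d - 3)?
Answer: 9269/2 ≈ 4634.5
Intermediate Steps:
k = -6
c(d) = (-6 + d)/(-3 + d) (c(d) = (d - 6)/(d - 3) = (-6 + d)/(-3 + d))
n(V) = (-6 + V)/(-3 + V)
4354 - 33*(n(1) - 11) = 4354 - 33*((-6 + 1)/(-3 + 1) - 11) = 4354 - 33*(-5/(-2) - 11) = 4354 - 33*(-½*(-5) - 11) = 4354 - 33*(5/2 - 11) = 4354 - 33*(-17)/2 = 4354 - 1*(-561/2) = 4354 + 561/2 = 9269/2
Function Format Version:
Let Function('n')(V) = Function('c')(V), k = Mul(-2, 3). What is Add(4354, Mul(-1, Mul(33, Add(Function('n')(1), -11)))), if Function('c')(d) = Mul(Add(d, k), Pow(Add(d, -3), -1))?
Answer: Rational(9269, 2) ≈ 4634.5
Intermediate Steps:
k = -6
Function('c')(d) = Mul(Pow(Add(-3, d), -1), Add(-6, d)) (Function('c')(d) = Mul(Add(d, -6), Pow(Add(d, -3), -1)) = Mul(Add(-6, d), Pow(Add(-3, d), -1)) = Mul(Pow(Add(-3, d), -1), Add(-6, d)))
Function('n')(V) = Mul(Pow(Add(-3, V), -1), Add(-6, V))
Add(4354, Mul(-1, Mul(33, Add(Function('n')(1), -11)))) = Add(4354, Mul(-1, Mul(33, Add(Mul(Pow(Add(-3, 1), -1), Add(-6, 1)), -11)))) = Add(4354, Mul(-1, Mul(33, Add(Mul(Pow(-2, -1), -5), -11)))) = Add(4354, Mul(-1, Mul(33, Add(Mul(Rational(-1, 2), -5), -11)))) = Add(4354, Mul(-1, Mul(33, Add(Rational(5, 2), -11)))) = Add(4354, Mul(-1, Mul(33, Rational(-17, 2)))) = Add(4354, Mul(-1, Rational(-561, 2))) = Add(4354, Rational(561, 2)) = Rational(9269, 2)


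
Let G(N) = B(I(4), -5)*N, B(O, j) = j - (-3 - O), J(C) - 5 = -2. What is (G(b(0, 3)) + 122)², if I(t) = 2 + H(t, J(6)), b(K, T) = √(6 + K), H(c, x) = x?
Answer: 14938 + 732*√6 ≈ 16731.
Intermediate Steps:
J(C) = 3 (J(C) = 5 - 2 = 3)
I(t) = 5 (I(t) = 2 + 3 = 5)
B(O, j) = 3 + O + j (B(O, j) = j + (3 + O) = 3 + O + j)
G(N) = 3*N (G(N) = (3 + 5 - 5)*N = 3*N)
(G(b(0, 3)) + 122)² = (3*√(6 + 0) + 122)² = (3*√6 + 122)² = (122 + 3*√6)²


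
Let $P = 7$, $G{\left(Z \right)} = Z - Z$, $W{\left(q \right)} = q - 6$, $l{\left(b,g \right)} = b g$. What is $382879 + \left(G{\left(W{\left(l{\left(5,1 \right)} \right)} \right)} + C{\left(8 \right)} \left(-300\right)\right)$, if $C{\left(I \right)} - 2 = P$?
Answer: $380179$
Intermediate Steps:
$W{\left(q \right)} = -6 + q$ ($W{\left(q \right)} = q - 6 = -6 + q$)
$G{\left(Z \right)} = 0$
$C{\left(I \right)} = 9$ ($C{\left(I \right)} = 2 + 7 = 9$)
$382879 + \left(G{\left(W{\left(l{\left(5,1 \right)} \right)} \right)} + C{\left(8 \right)} \left(-300\right)\right) = 382879 + \left(0 + 9 \left(-300\right)\right) = 382879 + \left(0 - 2700\right) = 382879 - 2700 = 380179$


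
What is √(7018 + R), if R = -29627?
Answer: I*√22609 ≈ 150.36*I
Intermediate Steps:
√(7018 + R) = √(7018 - 29627) = √(-22609) = I*√22609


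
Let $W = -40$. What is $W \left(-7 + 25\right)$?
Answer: $-720$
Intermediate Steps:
$W \left(-7 + 25\right) = - 40 \left(-7 + 25\right) = \left(-40\right) 18 = -720$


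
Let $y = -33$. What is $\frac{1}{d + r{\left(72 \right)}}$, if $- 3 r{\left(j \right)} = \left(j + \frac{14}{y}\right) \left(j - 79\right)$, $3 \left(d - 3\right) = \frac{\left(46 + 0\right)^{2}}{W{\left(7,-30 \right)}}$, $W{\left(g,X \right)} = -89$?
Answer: $\frac{8811}{1428131} \approx 0.0061696$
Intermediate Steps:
$d = - \frac{1315}{267}$ ($d = 3 + \frac{\left(46 + 0\right)^{2} \frac{1}{-89}}{3} = 3 + \frac{46^{2} \left(- \frac{1}{89}\right)}{3} = 3 + \frac{2116 \left(- \frac{1}{89}\right)}{3} = 3 + \frac{1}{3} \left(- \frac{2116}{89}\right) = 3 - \frac{2116}{267} = - \frac{1315}{267} \approx -4.9251$)
$r{\left(j \right)} = - \frac{\left(-79 + j\right) \left(- \frac{14}{33} + j\right)}{3}$ ($r{\left(j \right)} = - \frac{\left(j + \frac{14}{-33}\right) \left(j - 79\right)}{3} = - \frac{\left(j + 14 \left(- \frac{1}{33}\right)\right) \left(-79 + j\right)}{3} = - \frac{\left(j - \frac{14}{33}\right) \left(-79 + j\right)}{3} = - \frac{\left(- \frac{14}{33} + j\right) \left(-79 + j\right)}{3} = - \frac{\left(-79 + j\right) \left(- \frac{14}{33} + j\right)}{3}$)
$\frac{1}{d + r{\left(72 \right)}} = \frac{1}{- \frac{1315}{267} - \left(- \frac{187606}{99} + 1728\right)} = \frac{1}{- \frac{1315}{267} - - \frac{16534}{99}} = \frac{1}{- \frac{1315}{267} + \frac{16534}{99}} = \frac{1}{\frac{1428131}{8811}} = \frac{8811}{1428131}$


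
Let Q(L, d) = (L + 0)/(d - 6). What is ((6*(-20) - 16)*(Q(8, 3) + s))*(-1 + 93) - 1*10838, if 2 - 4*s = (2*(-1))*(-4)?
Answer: 123886/3 ≈ 41295.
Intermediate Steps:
s = -3/2 (s = ½ - 2*(-1)*(-4)/4 = ½ - (-1)*(-4)/2 = ½ - ¼*8 = ½ - 2 = -3/2 ≈ -1.5000)
Q(L, d) = L/(-6 + d)
((6*(-20) - 16)*(Q(8, 3) + s))*(-1 + 93) - 1*10838 = ((6*(-20) - 16)*(8/(-6 + 3) - 3/2))*(-1 + 93) - 1*10838 = ((-120 - 16)*(8/(-3) - 3/2))*92 - 10838 = -136*(8*(-⅓) - 3/2)*92 - 10838 = -136*(-8/3 - 3/2)*92 - 10838 = -136*(-25/6)*92 - 10838 = (1700/3)*92 - 10838 = 156400/3 - 10838 = 123886/3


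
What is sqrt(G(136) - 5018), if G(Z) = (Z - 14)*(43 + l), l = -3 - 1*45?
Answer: 2*I*sqrt(1407) ≈ 75.02*I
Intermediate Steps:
l = -48 (l = -3 - 45 = -48)
G(Z) = 70 - 5*Z (G(Z) = (Z - 14)*(43 - 48) = (-14 + Z)*(-5) = 70 - 5*Z)
sqrt(G(136) - 5018) = sqrt((70 - 5*136) - 5018) = sqrt((70 - 680) - 5018) = sqrt(-610 - 5018) = sqrt(-5628) = 2*I*sqrt(1407)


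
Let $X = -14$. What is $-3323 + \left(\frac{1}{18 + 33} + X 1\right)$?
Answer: $- \frac{170186}{51} \approx -3337.0$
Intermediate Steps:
$-3323 + \left(\frac{1}{18 + 33} + X 1\right) = -3323 + \left(\frac{1}{18 + 33} - 14\right) = -3323 - \left(14 - \frac{1}{51}\right) = -3323 + \left(\frac{1}{51} - 14\right) = -3323 - \frac{713}{51} = - \frac{170186}{51}$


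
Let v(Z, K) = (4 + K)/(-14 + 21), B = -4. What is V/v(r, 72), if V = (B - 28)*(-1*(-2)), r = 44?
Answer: -112/19 ≈ -5.8947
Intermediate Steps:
v(Z, K) = 4/7 + K/7 (v(Z, K) = (4 + K)/7 = (4 + K)*(⅐) = 4/7 + K/7)
V = -64 (V = (-4 - 28)*(-1*(-2)) = -32*2 = -64)
V/v(r, 72) = -64/(4/7 + (⅐)*72) = -64/(4/7 + 72/7) = -64/76/7 = -64*7/76 = -112/19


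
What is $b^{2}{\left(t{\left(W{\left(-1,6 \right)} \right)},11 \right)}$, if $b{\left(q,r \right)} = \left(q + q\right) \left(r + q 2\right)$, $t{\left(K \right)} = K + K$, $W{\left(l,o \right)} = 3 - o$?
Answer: $144$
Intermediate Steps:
$t{\left(K \right)} = 2 K$
$b{\left(q,r \right)} = 2 q \left(r + 2 q\right)$
$b^{2}{\left(t{\left(W{\left(-1,6 \right)} \right)},11 \right)} = \left(2 \cdot 2 \left(3 - 6\right) \left(11 + 2 \cdot 2 \left(3 - 6\right)\right)\right)^{2} = \left(2 \cdot 2 \left(-3\right) \left(11 + 2 \cdot 2 \left(-3\right)\right)\right)^{2} = \left(2 \left(-6\right) \left(11 + 2 \left(-6\right)\right)\right)^{2} = \left(2 \left(-6\right) \left(11 - 12\right)\right)^{2} = \left(2 \left(-6\right) \left(-1\right)\right)^{2} = 12^{2} = 144$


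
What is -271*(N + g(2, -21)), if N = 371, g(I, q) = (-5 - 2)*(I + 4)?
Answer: -89159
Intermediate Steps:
g(I, q) = -28 - 7*I (g(I, q) = -7*(4 + I) = -28 - 7*I)
-271*(N + g(2, -21)) = -271*(371 + (-28 - 7*2)) = -271*(371 + (-28 - 14)) = -271*(371 - 42) = -271*329 = -89159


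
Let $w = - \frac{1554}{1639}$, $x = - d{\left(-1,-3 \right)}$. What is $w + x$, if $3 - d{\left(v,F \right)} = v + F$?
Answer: $- \frac{13027}{1639} \approx -7.9481$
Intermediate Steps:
$d{\left(v,F \right)} = 3 - F - v$ ($d{\left(v,F \right)} = 3 - \left(v + F\right) = 3 - \left(F + v\right) = 3 - F - v$)
$x = -7$ ($x = - (3 - -3 - -1) = - (3 + 3 + 1) = \left(-1\right) 7 = -7$)
$w = - \frac{1554}{1639}$ ($w = \left(-1554\right) \frac{1}{1639} = - \frac{1554}{1639} \approx -0.94814$)
$w + x = - \frac{1554}{1639} - 7 = - \frac{13027}{1639}$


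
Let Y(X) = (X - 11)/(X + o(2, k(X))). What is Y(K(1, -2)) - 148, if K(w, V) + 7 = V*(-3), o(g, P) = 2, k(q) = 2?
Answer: -160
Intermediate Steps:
K(w, V) = -7 - 3*V (K(w, V) = -7 + V*(-3) = -7 - 3*V)
Y(X) = (-11 + X)/(2 + X) (Y(X) = (X - 11)/(X + 2) = (-11 + X)/(2 + X))
Y(K(1, -2)) - 148 = (-11 + (-7 - 3*(-2)))/(2 + (-7 - 3*(-2))) - 148 = (-11 + (-7 + 6))/(2 + (-7 + 6)) - 148 = (-11 - 1)/(2 - 1) - 148 = -12/1 - 148 = 1*(-12) - 148 = -12 - 148 = -160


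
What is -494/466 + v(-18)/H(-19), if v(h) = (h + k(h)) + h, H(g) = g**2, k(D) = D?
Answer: -101749/84113 ≈ -1.2097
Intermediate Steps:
v(h) = 3*h (v(h) = (h + h) + h = 2*h + h = 3*h)
-494/466 + v(-18)/H(-19) = -494/466 + (3*(-18))/((-19)**2) = -494*1/466 - 54/361 = -247/233 - 54*1/361 = -247/233 - 54/361 = -101749/84113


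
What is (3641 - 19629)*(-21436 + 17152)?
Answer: 68492592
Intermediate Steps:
(3641 - 19629)*(-21436 + 17152) = -15988*(-4284) = 68492592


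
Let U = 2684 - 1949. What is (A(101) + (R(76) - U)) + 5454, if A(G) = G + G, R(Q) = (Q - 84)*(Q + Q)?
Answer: 3705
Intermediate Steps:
R(Q) = 2*Q*(-84 + Q) (R(Q) = (-84 + Q)*(2*Q) = 2*Q*(-84 + Q))
A(G) = 2*G
U = 735
(A(101) + (R(76) - U)) + 5454 = (2*101 + (2*76*(-84 + 76) - 1*735)) + 5454 = (202 + (2*76*(-8) - 735)) + 5454 = (202 + (-1216 - 735)) + 5454 = (202 - 1951) + 5454 = -1749 + 5454 = 3705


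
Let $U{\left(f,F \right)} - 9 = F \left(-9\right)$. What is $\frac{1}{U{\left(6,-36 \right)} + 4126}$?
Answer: $\frac{1}{4459} \approx 0.00022427$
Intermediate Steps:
$U{\left(f,F \right)} = 9 - 9 F$ ($U{\left(f,F \right)} = 9 + F \left(-9\right) = 9 - 9 F$)
$\frac{1}{U{\left(6,-36 \right)} + 4126} = \frac{1}{\left(9 - -324\right) + 4126} = \frac{1}{\left(9 + 324\right) + 4126} = \frac{1}{333 + 4126} = \frac{1}{4459}$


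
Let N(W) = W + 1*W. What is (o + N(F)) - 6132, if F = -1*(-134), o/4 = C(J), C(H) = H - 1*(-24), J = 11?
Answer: -5724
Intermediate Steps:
C(H) = 24 + H (C(H) = H + 24 = 24 + H)
o = 140 (o = 4*(24 + 11) = 4*35 = 140)
F = 134
N(W) = 2*W (N(W) = W + W = 2*W)
(o + N(F)) - 6132 = (140 + 2*134) - 6132 = (140 + 268) - 6132 = 408 - 6132 = -5724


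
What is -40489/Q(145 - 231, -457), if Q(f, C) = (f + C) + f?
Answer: 40489/629 ≈ 64.370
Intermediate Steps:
Q(f, C) = C + 2*f (Q(f, C) = (C + f) + f = C + 2*f)
-40489/Q(145 - 231, -457) = -40489/(-457 + 2*(145 - 231)) = -40489/(-457 + 2*(-86)) = -40489/(-457 - 172) = -40489/(-629) = -40489*(-1/629) = 40489/629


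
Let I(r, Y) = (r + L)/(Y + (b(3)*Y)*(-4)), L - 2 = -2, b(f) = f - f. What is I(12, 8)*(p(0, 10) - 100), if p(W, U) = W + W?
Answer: -150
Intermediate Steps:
b(f) = 0
L = 0 (L = 2 - 2 = 0)
p(W, U) = 2*W
I(r, Y) = r/Y (I(r, Y) = (r + 0)/(Y + (0*Y)*(-4)) = r/(Y + 0*(-4)) = r/(Y + 0) = r/Y)
I(12, 8)*(p(0, 10) - 100) = (12/8)*(2*0 - 100) = (12*(⅛))*(0 - 100) = (3/2)*(-100) = -150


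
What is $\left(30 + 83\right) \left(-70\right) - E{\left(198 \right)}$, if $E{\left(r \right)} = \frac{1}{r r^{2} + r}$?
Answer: $- \frac{61402086901}{7762590} \approx -7910.0$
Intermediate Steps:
$E{\left(r \right)} = \frac{1}{r + r^{3}}$ ($E{\left(r \right)} = \frac{1}{r^{3} + r} = \frac{1}{r + r^{3}}$)
$\left(30 + 83\right) \left(-70\right) - E{\left(198 \right)} = \left(30 + 83\right) \left(-70\right) - \frac{1}{198 + 198^{3}} = 113 \left(-70\right) - \frac{1}{198 + 7762392} = -7910 - \frac{1}{7762590} = - \frac{61402086901}{7762590}$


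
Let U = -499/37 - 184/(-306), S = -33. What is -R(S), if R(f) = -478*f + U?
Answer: -89223671/5661 ≈ -15761.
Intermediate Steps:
U = -72943/5661 (U = -499*1/37 - 184*(-1/306) = -499/37 + 92/153 = -72943/5661 ≈ -12.885)
R(f) = -72943/5661 - 478*f (R(f) = -478*f - 72943/5661 = -72943/5661 - 478*f)
-R(S) = -(-72943/5661 - 478*(-33)) = -(-72943/5661 + 15774) = -1*89223671/5661 = -89223671/5661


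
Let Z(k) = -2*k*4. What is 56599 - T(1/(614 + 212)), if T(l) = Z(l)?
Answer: 23375391/413 ≈ 56599.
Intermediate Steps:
Z(k) = -8*k
T(l) = -8*l
56599 - T(1/(614 + 212)) = 56599 - (-8)/(614 + 212) = 56599 - (-8)/826 = 56599 - 1*(-4/413) = 56599 + 4/413 = 23375391/413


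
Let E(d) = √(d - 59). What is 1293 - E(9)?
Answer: 1293 - 5*I*√2 ≈ 1293.0 - 7.0711*I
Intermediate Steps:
E(d) = √(-59 + d)
1293 - E(9) = 1293 - √(-59 + 9) = 1293 - √(-50) = 1293 - 5*I*√2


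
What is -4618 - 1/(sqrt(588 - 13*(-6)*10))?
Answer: -4618 - sqrt(38)/228 ≈ -4618.0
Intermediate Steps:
-4618 - 1/(sqrt(588 - 13*(-6)*10)) = -4618 - 1/(sqrt(588 + 78*10)) = -4618 - 1/(sqrt(588 + 780)) = -4618 - 1/(sqrt(1368)) = -4618 - 1/(6*sqrt(38)) = -4618 - sqrt(38)/228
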